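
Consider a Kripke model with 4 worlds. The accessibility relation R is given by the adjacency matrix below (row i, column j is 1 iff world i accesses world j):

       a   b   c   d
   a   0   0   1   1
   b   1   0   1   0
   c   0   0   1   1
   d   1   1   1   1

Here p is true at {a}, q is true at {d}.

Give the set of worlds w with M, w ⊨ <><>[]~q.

a: successors {c, d}; <>[]~q there: c:F, d:T. ✓
b: successors {a, c}; <>[]~q there: a:F, c:F. ✗
c: successors {c, d}; <>[]~q there: c:F, d:T. ✓
d: successors {a, b, c, d}; <>[]~q there: a:F, b:F, c:F, d:T. ✓

{a, c, d}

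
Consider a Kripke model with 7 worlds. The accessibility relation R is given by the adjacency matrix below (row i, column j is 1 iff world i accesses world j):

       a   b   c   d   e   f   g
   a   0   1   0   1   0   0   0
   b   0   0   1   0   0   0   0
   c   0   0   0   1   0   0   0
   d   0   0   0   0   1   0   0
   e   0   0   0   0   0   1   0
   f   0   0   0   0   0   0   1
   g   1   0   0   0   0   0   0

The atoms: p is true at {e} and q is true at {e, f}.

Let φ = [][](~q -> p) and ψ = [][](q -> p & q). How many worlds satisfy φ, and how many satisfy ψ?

For [][](~q -> p):
a: successors {b, d}; [](~q -> p) there: b:F, d:T. ✗
b: successors {c}; [](~q -> p) there: c:F. ✗
c: successors {d}; [](~q -> p) there: d:T. ✓
d: successors {e}; [](~q -> p) there: e:T. ✓
e: successors {f}; [](~q -> p) there: f:F. ✗
f: successors {g}; [](~q -> p) there: g:F. ✗
g: successors {a}; [](~q -> p) there: a:F. ✗
— 2 worlds.
For [][](q -> p & q):
a: successors {b, d}; [](q -> p & q) there: b:T, d:T. ✓
b: successors {c}; [](q -> p & q) there: c:T. ✓
c: successors {d}; [](q -> p & q) there: d:T. ✓
d: successors {e}; [](q -> p & q) there: e:F. ✗
e: successors {f}; [](q -> p & q) there: f:T. ✓
f: successors {g}; [](q -> p & q) there: g:T. ✓
g: successors {a}; [](q -> p & q) there: a:T. ✓
— 6 worlds.

2 and 6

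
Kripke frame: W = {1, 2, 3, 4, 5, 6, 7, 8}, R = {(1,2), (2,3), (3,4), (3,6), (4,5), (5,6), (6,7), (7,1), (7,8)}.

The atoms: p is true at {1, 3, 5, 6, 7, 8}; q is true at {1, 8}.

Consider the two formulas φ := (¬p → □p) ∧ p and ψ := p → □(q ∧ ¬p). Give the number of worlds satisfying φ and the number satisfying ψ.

6 and 3

For (¬p → □p) ∧ p:
1: ¬p → □p is T, p is T. ✓
2: ¬p → □p is T, p is F. ✗
3: ¬p → □p is T, p is T. ✓
4: ¬p → □p is T, p is F. ✗
5: ¬p → □p is T, p is T. ✓
6: ¬p → □p is T, p is T. ✓
7: ¬p → □p is T, p is T. ✓
8: ¬p → □p is T, p is T. ✓
— 6 worlds.
For p → □(q ∧ ¬p):
1: p is T, □(q ∧ ¬p) is F. ✗
2: p is F, □(q ∧ ¬p) is F. ✓
3: p is T, □(q ∧ ¬p) is F. ✗
4: p is F, □(q ∧ ¬p) is F. ✓
5: p is T, □(q ∧ ¬p) is F. ✗
6: p is T, □(q ∧ ¬p) is F. ✗
7: p is T, □(q ∧ ¬p) is F. ✗
8: p is T, □(q ∧ ¬p) is T. ✓
— 3 worlds.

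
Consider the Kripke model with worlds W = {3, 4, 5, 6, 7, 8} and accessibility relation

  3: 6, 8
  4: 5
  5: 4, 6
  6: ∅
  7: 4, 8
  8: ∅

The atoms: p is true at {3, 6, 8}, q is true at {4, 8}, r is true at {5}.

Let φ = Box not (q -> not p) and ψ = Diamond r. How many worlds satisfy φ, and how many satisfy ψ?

2 and 1

For Box not (q -> not p):
3: successors {6, 8}; not (q -> not p) there: 6:F, 8:T. ✗
4: successors {5}; not (q -> not p) there: 5:F. ✗
5: successors {4, 6}; not (q -> not p) there: 4:F, 6:F. ✗
6: no successors, so Box not (q -> not p) holds vacuously. ✓
7: successors {4, 8}; not (q -> not p) there: 4:F, 8:T. ✗
8: no successors, so Box not (q -> not p) holds vacuously. ✓
— 2 worlds.
For Diamond r:
3: successors {6, 8}; r there: 6:F, 8:F. ✗
4: successors {5}; r there: 5:T. ✓
5: successors {4, 6}; r there: 4:F, 6:F. ✗
6: no successors, so Diamond r fails. ✗
7: successors {4, 8}; r there: 4:F, 8:F. ✗
8: no successors, so Diamond r fails. ✗
— 1 world.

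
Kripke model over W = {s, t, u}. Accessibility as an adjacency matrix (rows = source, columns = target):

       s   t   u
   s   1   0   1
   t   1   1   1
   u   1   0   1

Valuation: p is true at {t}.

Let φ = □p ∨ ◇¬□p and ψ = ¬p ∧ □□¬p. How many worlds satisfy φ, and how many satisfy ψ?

For □p ∨ ◇¬□p:
s: □p is F, ◇¬□p is T. ✓
t: □p is F, ◇¬□p is T. ✓
u: □p is F, ◇¬□p is T. ✓
— 3 worlds.
For ¬p ∧ □□¬p:
s: ¬p is T, □□¬p is T. ✓
t: ¬p is F, □□¬p is F. ✗
u: ¬p is T, □□¬p is T. ✓
— 2 worlds.

3 and 2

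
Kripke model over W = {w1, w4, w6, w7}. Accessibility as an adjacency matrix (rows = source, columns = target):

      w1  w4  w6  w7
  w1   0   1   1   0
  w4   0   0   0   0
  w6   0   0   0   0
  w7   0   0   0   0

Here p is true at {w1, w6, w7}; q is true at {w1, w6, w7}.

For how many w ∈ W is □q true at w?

w1: successors {w4, w6}; q there: w4:F, w6:T. ✗
w4: no successors, so □q holds vacuously. ✓
w6: no successors, so □q holds vacuously. ✓
w7: no successors, so □q holds vacuously. ✓
Satisfying worlds: {w4, w6, w7}.

3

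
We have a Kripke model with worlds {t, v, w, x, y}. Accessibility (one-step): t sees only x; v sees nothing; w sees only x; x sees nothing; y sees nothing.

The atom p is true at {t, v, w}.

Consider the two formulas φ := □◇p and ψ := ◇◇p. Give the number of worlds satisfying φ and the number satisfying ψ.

For □◇p:
t: successors {x}; ◇p there: x:F. ✗
v: no successors, so □◇p holds vacuously. ✓
w: successors {x}; ◇p there: x:F. ✗
x: no successors, so □◇p holds vacuously. ✓
y: no successors, so □◇p holds vacuously. ✓
— 3 worlds.
For ◇◇p:
t: successors {x}; ◇p there: x:F. ✗
v: no successors, so ◇◇p fails. ✗
w: successors {x}; ◇p there: x:F. ✗
x: no successors, so ◇◇p fails. ✗
y: no successors, so ◇◇p fails. ✗
— 0 worlds.

3 and 0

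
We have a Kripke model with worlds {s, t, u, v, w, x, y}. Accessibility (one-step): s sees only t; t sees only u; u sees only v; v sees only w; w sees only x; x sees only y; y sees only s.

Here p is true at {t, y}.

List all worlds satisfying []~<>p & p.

{t}

s: []~<>p is T, p is F. ✗
t: []~<>p is T, p is T. ✓
u: []~<>p is T, p is F. ✗
v: []~<>p is T, p is F. ✗
w: []~<>p is F, p is F. ✗
x: []~<>p is T, p is F. ✗
y: []~<>p is F, p is T. ✗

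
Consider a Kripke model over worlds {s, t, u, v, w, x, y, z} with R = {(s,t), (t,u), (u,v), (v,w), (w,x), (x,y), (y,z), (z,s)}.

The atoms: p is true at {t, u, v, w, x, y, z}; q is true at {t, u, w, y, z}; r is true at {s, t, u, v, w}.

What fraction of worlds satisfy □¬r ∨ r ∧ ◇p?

7/8

s: □¬r is F, r ∧ ◇p is T. ✓
t: □¬r is F, r ∧ ◇p is T. ✓
u: □¬r is F, r ∧ ◇p is T. ✓
v: □¬r is F, r ∧ ◇p is T. ✓
w: □¬r is T, r ∧ ◇p is T. ✓
x: □¬r is T, r ∧ ◇p is F. ✓
y: □¬r is T, r ∧ ◇p is F. ✓
z: □¬r is F, r ∧ ◇p is F. ✗
That's 7 of 8 worlds, so 7/8.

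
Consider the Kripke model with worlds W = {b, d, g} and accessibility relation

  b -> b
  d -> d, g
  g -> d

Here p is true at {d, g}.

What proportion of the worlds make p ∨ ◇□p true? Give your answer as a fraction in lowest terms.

2/3

b: p is F, ◇□p is F. ✗
d: p is T, ◇□p is T. ✓
g: p is T, ◇□p is T. ✓
That's 2 of 3 worlds, so 2/3.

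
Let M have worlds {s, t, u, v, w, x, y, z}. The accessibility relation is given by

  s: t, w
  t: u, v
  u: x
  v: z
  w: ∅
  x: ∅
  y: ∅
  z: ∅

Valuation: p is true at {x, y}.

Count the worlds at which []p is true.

s: successors {t, w}; p there: t:F, w:F. ✗
t: successors {u, v}; p there: u:F, v:F. ✗
u: successors {x}; p there: x:T. ✓
v: successors {z}; p there: z:F. ✗
w: no successors, so []p holds vacuously. ✓
x: no successors, so []p holds vacuously. ✓
y: no successors, so []p holds vacuously. ✓
z: no successors, so []p holds vacuously. ✓
Satisfying worlds: {u, w, x, y, z}.

5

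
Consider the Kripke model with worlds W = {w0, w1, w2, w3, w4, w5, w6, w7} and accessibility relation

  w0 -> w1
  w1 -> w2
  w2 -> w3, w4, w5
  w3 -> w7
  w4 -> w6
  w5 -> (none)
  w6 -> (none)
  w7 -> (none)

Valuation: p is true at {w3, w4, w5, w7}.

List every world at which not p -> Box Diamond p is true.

{w1, w3, w4, w5, w6, w7}

w0: not p is T, Box Diamond p is F. ✗
w1: not p is T, Box Diamond p is T. ✓
w2: not p is T, Box Diamond p is F. ✗
w3: not p is F, Box Diamond p is F. ✓
w4: not p is F, Box Diamond p is F. ✓
w5: not p is F, Box Diamond p is T. ✓
w6: not p is T, Box Diamond p is T. ✓
w7: not p is F, Box Diamond p is T. ✓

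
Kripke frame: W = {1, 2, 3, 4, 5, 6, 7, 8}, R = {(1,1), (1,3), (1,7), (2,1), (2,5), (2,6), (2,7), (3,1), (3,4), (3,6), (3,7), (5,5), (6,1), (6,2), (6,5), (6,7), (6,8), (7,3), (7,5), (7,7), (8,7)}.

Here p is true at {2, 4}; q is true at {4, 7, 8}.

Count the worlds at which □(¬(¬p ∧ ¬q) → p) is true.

2

1: successors {1, 3, 7}; ¬(¬p ∧ ¬q) → p there: 1:T, 3:T, 7:F. ✗
2: successors {1, 5, 6, 7}; ¬(¬p ∧ ¬q) → p there: 1:T, 5:T, 6:T, 7:F. ✗
3: successors {1, 4, 6, 7}; ¬(¬p ∧ ¬q) → p there: 1:T, 4:T, 6:T, 7:F. ✗
4: no successors, so □(¬(¬p ∧ ¬q) → p) holds vacuously. ✓
5: successors {5}; ¬(¬p ∧ ¬q) → p there: 5:T. ✓
6: successors {1, 2, 5, 7, 8}; ¬(¬p ∧ ¬q) → p there: 1:T, 2:T, 5:T, 7:F, 8:F. ✗
7: successors {3, 5, 7}; ¬(¬p ∧ ¬q) → p there: 3:T, 5:T, 7:F. ✗
8: successors {7}; ¬(¬p ∧ ¬q) → p there: 7:F. ✗
Satisfying worlds: {4, 5}.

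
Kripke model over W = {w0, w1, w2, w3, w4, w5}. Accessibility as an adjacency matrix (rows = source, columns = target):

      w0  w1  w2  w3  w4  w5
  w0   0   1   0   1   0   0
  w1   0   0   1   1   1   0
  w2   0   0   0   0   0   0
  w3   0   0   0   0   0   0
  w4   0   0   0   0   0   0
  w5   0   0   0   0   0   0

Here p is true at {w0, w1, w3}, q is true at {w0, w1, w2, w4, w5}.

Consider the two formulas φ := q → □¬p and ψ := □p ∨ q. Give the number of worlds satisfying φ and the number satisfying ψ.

4 and 6

For q → □¬p:
w0: q is T, □¬p is F. ✗
w1: q is T, □¬p is F. ✗
w2: q is T, □¬p is T. ✓
w3: q is F, □¬p is T. ✓
w4: q is T, □¬p is T. ✓
w5: q is T, □¬p is T. ✓
— 4 worlds.
For □p ∨ q:
w0: □p is T, q is T. ✓
w1: □p is F, q is T. ✓
w2: □p is T, q is T. ✓
w3: □p is T, q is F. ✓
w4: □p is T, q is T. ✓
w5: □p is T, q is T. ✓
— 6 worlds.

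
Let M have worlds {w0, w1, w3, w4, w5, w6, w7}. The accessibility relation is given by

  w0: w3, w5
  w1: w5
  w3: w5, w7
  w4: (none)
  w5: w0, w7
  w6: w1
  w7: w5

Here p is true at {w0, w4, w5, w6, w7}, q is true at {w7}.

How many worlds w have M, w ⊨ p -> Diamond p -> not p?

4

w0: p is T, Diamond p -> not p is F. ✗
w1: p is F, Diamond p -> not p is T. ✓
w3: p is F, Diamond p -> not p is T. ✓
w4: p is T, Diamond p -> not p is T. ✓
w5: p is T, Diamond p -> not p is F. ✗
w6: p is T, Diamond p -> not p is T. ✓
w7: p is T, Diamond p -> not p is F. ✗
Satisfying worlds: {w1, w3, w4, w6}.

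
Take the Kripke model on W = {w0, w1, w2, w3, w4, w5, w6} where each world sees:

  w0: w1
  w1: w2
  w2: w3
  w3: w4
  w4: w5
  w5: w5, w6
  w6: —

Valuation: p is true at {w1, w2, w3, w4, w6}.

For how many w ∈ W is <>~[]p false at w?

4

w0: successors {w1}; ~[]p there: w1:F. ✗
w1: successors {w2}; ~[]p there: w2:F. ✗
w2: successors {w3}; ~[]p there: w3:F. ✗
w3: successors {w4}; ~[]p there: w4:T. ✓
w4: successors {w5}; ~[]p there: w5:T. ✓
w5: successors {w5, w6}; ~[]p there: w5:T, w6:F. ✓
w6: no successors, so <>~[]p fails. ✗
Satisfying worlds: {w3, w4, w5}.
So <>~[]p fails at the other 4 worlds.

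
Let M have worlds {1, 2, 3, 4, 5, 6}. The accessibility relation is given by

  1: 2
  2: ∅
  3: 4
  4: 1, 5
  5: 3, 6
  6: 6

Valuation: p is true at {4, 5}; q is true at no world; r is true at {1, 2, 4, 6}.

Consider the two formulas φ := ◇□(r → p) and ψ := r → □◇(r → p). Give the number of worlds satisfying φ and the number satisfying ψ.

For ◇□(r → p):
1: successors {2}; □(r → p) there: 2:T. ✓
2: no successors, so ◇□(r → p) fails. ✗
3: successors {4}; □(r → p) there: 4:F. ✗
4: successors {1, 5}; □(r → p) there: 1:F, 5:F. ✗
5: successors {3, 6}; □(r → p) there: 3:T, 6:F. ✓
6: successors {6}; □(r → p) there: 6:F. ✗
— 2 worlds.
For r → □◇(r → p):
1: r is T, □◇(r → p) is F. ✗
2: r is T, □◇(r → p) is T. ✓
3: r is F, □◇(r → p) is T. ✓
4: r is T, □◇(r → p) is F. ✗
5: r is F, □◇(r → p) is F. ✓
6: r is T, □◇(r → p) is F. ✗
— 3 worlds.

2 and 3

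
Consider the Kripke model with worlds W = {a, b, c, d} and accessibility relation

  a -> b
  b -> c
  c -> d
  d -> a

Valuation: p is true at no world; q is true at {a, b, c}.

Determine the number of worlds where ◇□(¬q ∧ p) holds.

0

a: successors {b}; □(¬q ∧ p) there: b:F. ✗
b: successors {c}; □(¬q ∧ p) there: c:F. ✗
c: successors {d}; □(¬q ∧ p) there: d:F. ✗
d: successors {a}; □(¬q ∧ p) there: a:F. ✗
Satisfying worlds: ∅.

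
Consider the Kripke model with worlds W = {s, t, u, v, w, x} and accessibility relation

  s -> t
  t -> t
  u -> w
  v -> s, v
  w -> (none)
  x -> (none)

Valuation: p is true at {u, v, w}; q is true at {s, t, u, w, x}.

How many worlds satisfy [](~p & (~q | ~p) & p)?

s: successors {t}; ~p & (~q | ~p) & p there: t:F. ✗
t: successors {t}; ~p & (~q | ~p) & p there: t:F. ✗
u: successors {w}; ~p & (~q | ~p) & p there: w:F. ✗
v: successors {s, v}; ~p & (~q | ~p) & p there: s:F, v:F. ✗
w: no successors, so [](~p & (~q | ~p) & p) holds vacuously. ✓
x: no successors, so [](~p & (~q | ~p) & p) holds vacuously. ✓
Satisfying worlds: {w, x}.

2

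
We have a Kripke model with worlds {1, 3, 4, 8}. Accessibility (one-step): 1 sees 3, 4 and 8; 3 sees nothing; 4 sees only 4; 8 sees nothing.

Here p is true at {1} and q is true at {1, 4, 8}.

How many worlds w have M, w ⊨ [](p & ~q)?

1: successors {3, 4, 8}; p & ~q there: 3:F, 4:F, 8:F. ✗
3: no successors, so [](p & ~q) holds vacuously. ✓
4: successors {4}; p & ~q there: 4:F. ✗
8: no successors, so [](p & ~q) holds vacuously. ✓
Satisfying worlds: {3, 8}.

2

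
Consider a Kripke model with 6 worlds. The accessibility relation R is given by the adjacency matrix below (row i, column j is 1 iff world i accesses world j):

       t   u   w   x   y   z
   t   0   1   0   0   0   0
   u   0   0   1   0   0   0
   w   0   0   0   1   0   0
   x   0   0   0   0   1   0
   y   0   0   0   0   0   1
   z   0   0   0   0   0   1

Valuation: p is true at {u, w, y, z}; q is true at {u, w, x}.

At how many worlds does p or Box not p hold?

4

t: p is F, Box not p is F. ✗
u: p is T, Box not p is F. ✓
w: p is T, Box not p is T. ✓
x: p is F, Box not p is F. ✗
y: p is T, Box not p is F. ✓
z: p is T, Box not p is F. ✓
Satisfying worlds: {u, w, y, z}.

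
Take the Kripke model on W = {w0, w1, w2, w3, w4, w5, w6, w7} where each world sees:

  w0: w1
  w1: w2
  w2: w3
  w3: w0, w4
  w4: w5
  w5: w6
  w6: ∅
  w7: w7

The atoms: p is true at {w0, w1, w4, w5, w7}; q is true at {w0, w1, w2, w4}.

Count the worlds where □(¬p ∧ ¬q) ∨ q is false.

2

w0: □(¬p ∧ ¬q) is F, q is T. ✓
w1: □(¬p ∧ ¬q) is F, q is T. ✓
w2: □(¬p ∧ ¬q) is T, q is T. ✓
w3: □(¬p ∧ ¬q) is F, q is F. ✗
w4: □(¬p ∧ ¬q) is F, q is T. ✓
w5: □(¬p ∧ ¬q) is T, q is F. ✓
w6: □(¬p ∧ ¬q) is T, q is F. ✓
w7: □(¬p ∧ ¬q) is F, q is F. ✗
Satisfying worlds: {w0, w1, w2, w4, w5, w6}.
So □(¬p ∧ ¬q) ∨ q fails at the other 2 worlds.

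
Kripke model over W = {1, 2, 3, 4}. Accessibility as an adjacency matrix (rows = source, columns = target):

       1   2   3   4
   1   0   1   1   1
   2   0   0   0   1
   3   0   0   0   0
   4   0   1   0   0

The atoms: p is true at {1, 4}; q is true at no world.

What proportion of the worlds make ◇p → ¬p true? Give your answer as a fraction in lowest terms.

3/4

1: ◇p is T, ¬p is F. ✗
2: ◇p is T, ¬p is T. ✓
3: ◇p is F, ¬p is T. ✓
4: ◇p is F, ¬p is F. ✓
That's 3 of 4 worlds, so 3/4.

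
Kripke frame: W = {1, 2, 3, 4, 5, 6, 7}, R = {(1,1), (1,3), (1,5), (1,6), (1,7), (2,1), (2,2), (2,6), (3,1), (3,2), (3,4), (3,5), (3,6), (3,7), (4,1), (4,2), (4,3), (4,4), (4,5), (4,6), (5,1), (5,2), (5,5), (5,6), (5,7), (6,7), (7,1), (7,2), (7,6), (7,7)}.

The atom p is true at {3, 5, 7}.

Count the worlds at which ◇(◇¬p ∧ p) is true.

6

1: successors {1, 3, 5, 6, 7}; ◇¬p ∧ p there: 1:F, 3:T, 5:T, 6:F, 7:T. ✓
2: successors {1, 2, 6}; ◇¬p ∧ p there: 1:F, 2:F, 6:F. ✗
3: successors {1, 2, 4, 5, 6, 7}; ◇¬p ∧ p there: 1:F, 2:F, 4:F, 5:T, 6:F, 7:T. ✓
4: successors {1, 2, 3, 4, 5, 6}; ◇¬p ∧ p there: 1:F, 2:F, 3:T, 4:F, 5:T, 6:F. ✓
5: successors {1, 2, 5, 6, 7}; ◇¬p ∧ p there: 1:F, 2:F, 5:T, 6:F, 7:T. ✓
6: successors {7}; ◇¬p ∧ p there: 7:T. ✓
7: successors {1, 2, 6, 7}; ◇¬p ∧ p there: 1:F, 2:F, 6:F, 7:T. ✓
Satisfying worlds: {1, 3, 4, 5, 6, 7}.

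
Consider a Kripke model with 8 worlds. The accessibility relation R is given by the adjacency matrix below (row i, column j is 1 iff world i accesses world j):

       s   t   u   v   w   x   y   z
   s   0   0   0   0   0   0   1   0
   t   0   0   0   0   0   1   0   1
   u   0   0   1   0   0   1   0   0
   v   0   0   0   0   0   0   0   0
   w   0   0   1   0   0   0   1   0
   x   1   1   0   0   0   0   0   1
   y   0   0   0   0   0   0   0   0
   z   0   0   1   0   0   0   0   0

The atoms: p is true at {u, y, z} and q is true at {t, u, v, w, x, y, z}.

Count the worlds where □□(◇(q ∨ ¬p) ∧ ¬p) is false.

5

s: successors {y}; □(◇(q ∨ ¬p) ∧ ¬p) there: y:T. ✓
t: successors {x, z}; □(◇(q ∨ ¬p) ∧ ¬p) there: x:F, z:F. ✗
u: successors {u, x}; □(◇(q ∨ ¬p) ∧ ¬p) there: u:F, x:F. ✗
v: no successors, so □□(◇(q ∨ ¬p) ∧ ¬p) holds vacuously. ✓
w: successors {u, y}; □(◇(q ∨ ¬p) ∧ ¬p) there: u:F, y:T. ✗
x: successors {s, t, z}; □(◇(q ∨ ¬p) ∧ ¬p) there: s:F, t:F, z:F. ✗
y: no successors, so □□(◇(q ∨ ¬p) ∧ ¬p) holds vacuously. ✓
z: successors {u}; □(◇(q ∨ ¬p) ∧ ¬p) there: u:F. ✗
Satisfying worlds: {s, v, y}.
So □□(◇(q ∨ ¬p) ∧ ¬p) fails at the other 5 worlds.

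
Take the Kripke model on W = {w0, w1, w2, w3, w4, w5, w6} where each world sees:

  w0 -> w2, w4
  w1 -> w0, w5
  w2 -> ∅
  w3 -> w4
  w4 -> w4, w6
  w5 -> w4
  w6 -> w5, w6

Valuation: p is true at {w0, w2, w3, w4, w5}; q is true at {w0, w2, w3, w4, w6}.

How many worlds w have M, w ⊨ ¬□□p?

5

w0: □□p is F. ✓
w1: □□p is T. ✗
w2: □□p is T. ✗
w3: □□p is F. ✓
w4: □□p is F. ✓
w5: □□p is F. ✓
w6: □□p is F. ✓
Satisfying worlds: {w0, w3, w4, w5, w6}.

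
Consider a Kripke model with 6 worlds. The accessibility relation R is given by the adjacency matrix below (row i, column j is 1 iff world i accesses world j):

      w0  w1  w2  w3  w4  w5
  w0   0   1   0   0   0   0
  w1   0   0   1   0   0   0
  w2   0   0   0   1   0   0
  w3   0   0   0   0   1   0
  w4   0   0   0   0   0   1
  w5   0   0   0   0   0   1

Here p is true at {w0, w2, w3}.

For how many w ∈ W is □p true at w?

2

w0: successors {w1}; p there: w1:F. ✗
w1: successors {w2}; p there: w2:T. ✓
w2: successors {w3}; p there: w3:T. ✓
w3: successors {w4}; p there: w4:F. ✗
w4: successors {w5}; p there: w5:F. ✗
w5: successors {w5}; p there: w5:F. ✗
Satisfying worlds: {w1, w2}.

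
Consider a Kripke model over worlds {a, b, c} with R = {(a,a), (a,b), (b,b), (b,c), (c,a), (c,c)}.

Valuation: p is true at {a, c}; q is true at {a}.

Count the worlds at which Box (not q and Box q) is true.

0

a: successors {a, b}; not q and Box q there: a:F, b:F. ✗
b: successors {b, c}; not q and Box q there: b:F, c:F. ✗
c: successors {a, c}; not q and Box q there: a:F, c:F. ✗
Satisfying worlds: ∅.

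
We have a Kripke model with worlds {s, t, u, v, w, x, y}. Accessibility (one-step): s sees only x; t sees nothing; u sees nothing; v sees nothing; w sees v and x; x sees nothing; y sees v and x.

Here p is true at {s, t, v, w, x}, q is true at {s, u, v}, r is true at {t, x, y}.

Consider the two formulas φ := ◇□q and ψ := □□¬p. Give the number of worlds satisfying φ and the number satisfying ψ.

3 and 7

For ◇□q:
s: successors {x}; □q there: x:T. ✓
t: no successors, so ◇□q fails. ✗
u: no successors, so ◇□q fails. ✗
v: no successors, so ◇□q fails. ✗
w: successors {v, x}; □q there: v:T, x:T. ✓
x: no successors, so ◇□q fails. ✗
y: successors {v, x}; □q there: v:T, x:T. ✓
— 3 worlds.
For □□¬p:
s: successors {x}; □¬p there: x:T. ✓
t: no successors, so □□¬p holds vacuously. ✓
u: no successors, so □□¬p holds vacuously. ✓
v: no successors, so □□¬p holds vacuously. ✓
w: successors {v, x}; □¬p there: v:T, x:T. ✓
x: no successors, so □□¬p holds vacuously. ✓
y: successors {v, x}; □¬p there: v:T, x:T. ✓
— 7 worlds.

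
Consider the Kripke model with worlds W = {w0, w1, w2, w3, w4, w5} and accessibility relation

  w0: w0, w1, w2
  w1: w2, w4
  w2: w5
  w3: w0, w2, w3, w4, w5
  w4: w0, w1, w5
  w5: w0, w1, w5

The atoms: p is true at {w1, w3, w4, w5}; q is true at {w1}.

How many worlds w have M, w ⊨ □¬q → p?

w0: □¬q is F, p is F. ✓
w1: □¬q is T, p is T. ✓
w2: □¬q is T, p is F. ✗
w3: □¬q is T, p is T. ✓
w4: □¬q is F, p is T. ✓
w5: □¬q is F, p is T. ✓
Satisfying worlds: {w0, w1, w3, w4, w5}.

5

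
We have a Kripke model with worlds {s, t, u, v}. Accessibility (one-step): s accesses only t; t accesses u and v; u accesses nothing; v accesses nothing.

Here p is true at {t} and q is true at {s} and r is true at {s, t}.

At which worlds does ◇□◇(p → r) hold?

s: successors {t}; □◇(p → r) there: t:F. ✗
t: successors {u, v}; □◇(p → r) there: u:T, v:T. ✓
u: no successors, so ◇□◇(p → r) fails. ✗
v: no successors, so ◇□◇(p → r) fails. ✗

{t}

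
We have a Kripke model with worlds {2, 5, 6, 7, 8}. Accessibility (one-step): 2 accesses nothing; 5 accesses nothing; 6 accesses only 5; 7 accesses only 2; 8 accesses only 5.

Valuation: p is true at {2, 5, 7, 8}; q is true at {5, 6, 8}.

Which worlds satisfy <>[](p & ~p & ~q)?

2: no successors, so <>[](p & ~p & ~q) fails. ✗
5: no successors, so <>[](p & ~p & ~q) fails. ✗
6: successors {5}; [](p & ~p & ~q) there: 5:T. ✓
7: successors {2}; [](p & ~p & ~q) there: 2:T. ✓
8: successors {5}; [](p & ~p & ~q) there: 5:T. ✓

{6, 7, 8}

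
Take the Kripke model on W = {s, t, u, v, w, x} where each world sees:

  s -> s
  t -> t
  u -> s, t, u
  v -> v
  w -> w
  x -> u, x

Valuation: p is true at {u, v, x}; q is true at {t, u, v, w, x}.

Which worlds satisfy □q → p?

s: □q is F, p is F. ✓
t: □q is T, p is F. ✗
u: □q is F, p is T. ✓
v: □q is T, p is T. ✓
w: □q is T, p is F. ✗
x: □q is T, p is T. ✓

{s, u, v, x}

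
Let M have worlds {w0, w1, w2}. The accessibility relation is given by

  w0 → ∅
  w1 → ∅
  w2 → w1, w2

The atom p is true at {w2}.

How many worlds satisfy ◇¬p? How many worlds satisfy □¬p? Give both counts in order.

For ◇¬p:
w0: no successors, so ◇¬p fails. ✗
w1: no successors, so ◇¬p fails. ✗
w2: successors {w1, w2}; ¬p there: w1:T, w2:F. ✓
— 1 world.
For □¬p:
w0: no successors, so □¬p holds vacuously. ✓
w1: no successors, so □¬p holds vacuously. ✓
w2: successors {w1, w2}; ¬p there: w1:T, w2:F. ✗
— 2 worlds.

1 and 2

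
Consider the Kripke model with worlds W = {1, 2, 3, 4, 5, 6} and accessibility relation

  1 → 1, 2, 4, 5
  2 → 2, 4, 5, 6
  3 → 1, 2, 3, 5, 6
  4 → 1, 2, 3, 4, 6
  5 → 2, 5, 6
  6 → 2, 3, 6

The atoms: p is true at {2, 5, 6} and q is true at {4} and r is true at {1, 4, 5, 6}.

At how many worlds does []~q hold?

3

1: successors {1, 2, 4, 5}; ~q there: 1:T, 2:T, 4:F, 5:T. ✗
2: successors {2, 4, 5, 6}; ~q there: 2:T, 4:F, 5:T, 6:T. ✗
3: successors {1, 2, 3, 5, 6}; ~q there: 1:T, 2:T, 3:T, 5:T, 6:T. ✓
4: successors {1, 2, 3, 4, 6}; ~q there: 1:T, 2:T, 3:T, 4:F, 6:T. ✗
5: successors {2, 5, 6}; ~q there: 2:T, 5:T, 6:T. ✓
6: successors {2, 3, 6}; ~q there: 2:T, 3:T, 6:T. ✓
Satisfying worlds: {3, 5, 6}.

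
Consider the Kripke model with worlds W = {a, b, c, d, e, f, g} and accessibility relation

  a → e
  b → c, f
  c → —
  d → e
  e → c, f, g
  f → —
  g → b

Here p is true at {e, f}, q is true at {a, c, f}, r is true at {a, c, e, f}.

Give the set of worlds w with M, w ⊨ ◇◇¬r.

{a, d, e}

a: successors {e}; ◇¬r there: e:T. ✓
b: successors {c, f}; ◇¬r there: c:F, f:F. ✗
c: no successors, so ◇◇¬r fails. ✗
d: successors {e}; ◇¬r there: e:T. ✓
e: successors {c, f, g}; ◇¬r there: c:F, f:F, g:T. ✓
f: no successors, so ◇◇¬r fails. ✗
g: successors {b}; ◇¬r there: b:F. ✗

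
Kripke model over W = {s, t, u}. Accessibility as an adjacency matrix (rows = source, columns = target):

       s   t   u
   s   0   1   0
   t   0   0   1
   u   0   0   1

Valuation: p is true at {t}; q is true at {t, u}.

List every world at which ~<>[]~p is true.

s: <>[]~p is T. ✗
t: <>[]~p is T. ✗
u: <>[]~p is T. ✗

∅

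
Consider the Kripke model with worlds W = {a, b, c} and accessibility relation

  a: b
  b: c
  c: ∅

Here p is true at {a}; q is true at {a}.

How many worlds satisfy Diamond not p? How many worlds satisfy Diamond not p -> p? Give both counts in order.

2 and 2

For Diamond not p:
a: successors {b}; not p there: b:T. ✓
b: successors {c}; not p there: c:T. ✓
c: no successors, so Diamond not p fails. ✗
— 2 worlds.
For Diamond not p -> p:
a: Diamond not p is T, p is T. ✓
b: Diamond not p is T, p is F. ✗
c: Diamond not p is F, p is F. ✓
— 2 worlds.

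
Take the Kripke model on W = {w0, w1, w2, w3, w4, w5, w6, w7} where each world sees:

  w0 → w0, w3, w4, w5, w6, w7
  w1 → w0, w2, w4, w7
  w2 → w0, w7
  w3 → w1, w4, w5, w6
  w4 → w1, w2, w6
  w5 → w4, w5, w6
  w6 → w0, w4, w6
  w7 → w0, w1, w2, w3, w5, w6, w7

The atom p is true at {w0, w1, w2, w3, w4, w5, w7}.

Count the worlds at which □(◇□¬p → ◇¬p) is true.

w0: successors {w0, w3, w4, w5, w6, w7}; ◇□¬p → ◇¬p there: w0:T, w3:T, w4:T, w5:T, w6:T, w7:T. ✓
w1: successors {w0, w2, w4, w7}; ◇□¬p → ◇¬p there: w0:T, w2:T, w4:T, w7:T. ✓
w2: successors {w0, w7}; ◇□¬p → ◇¬p there: w0:T, w7:T. ✓
w3: successors {w1, w4, w5, w6}; ◇□¬p → ◇¬p there: w1:T, w4:T, w5:T, w6:T. ✓
w4: successors {w1, w2, w6}; ◇□¬p → ◇¬p there: w1:T, w2:T, w6:T. ✓
w5: successors {w4, w5, w6}; ◇□¬p → ◇¬p there: w4:T, w5:T, w6:T. ✓
w6: successors {w0, w4, w6}; ◇□¬p → ◇¬p there: w0:T, w4:T, w6:T. ✓
w7: successors {w0, w1, w2, w3, w5, w6, w7}; ◇□¬p → ◇¬p there: w0:T, w1:T, w2:T, w3:T, w5:T, w6:T, w7:T. ✓
Satisfying worlds: {w0, w1, w2, w3, w4, w5, w6, w7}.

8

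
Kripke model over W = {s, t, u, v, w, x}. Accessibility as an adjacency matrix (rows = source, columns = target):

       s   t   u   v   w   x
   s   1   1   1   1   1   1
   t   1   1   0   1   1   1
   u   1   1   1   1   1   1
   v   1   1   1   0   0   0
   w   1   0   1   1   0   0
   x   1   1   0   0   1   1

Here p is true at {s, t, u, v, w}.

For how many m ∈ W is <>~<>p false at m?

6

s: successors {s, t, u, v, w, x}; ~<>p there: s:F, t:F, u:F, v:F, w:F, x:F. ✗
t: successors {s, t, v, w, x}; ~<>p there: s:F, t:F, v:F, w:F, x:F. ✗
u: successors {s, t, u, v, w, x}; ~<>p there: s:F, t:F, u:F, v:F, w:F, x:F. ✗
v: successors {s, t, u}; ~<>p there: s:F, t:F, u:F. ✗
w: successors {s, u, v}; ~<>p there: s:F, u:F, v:F. ✗
x: successors {s, t, w, x}; ~<>p there: s:F, t:F, w:F, x:F. ✗
Satisfying worlds: ∅.
So <>~<>p fails at the other 6 worlds.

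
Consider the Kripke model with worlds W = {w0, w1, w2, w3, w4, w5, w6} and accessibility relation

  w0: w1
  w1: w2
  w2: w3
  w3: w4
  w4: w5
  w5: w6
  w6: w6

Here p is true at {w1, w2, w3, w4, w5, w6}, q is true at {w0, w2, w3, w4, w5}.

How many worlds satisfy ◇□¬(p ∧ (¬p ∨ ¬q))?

w0: successors {w1}; □¬(p ∧ (¬p ∨ ¬q)) there: w1:T. ✓
w1: successors {w2}; □¬(p ∧ (¬p ∨ ¬q)) there: w2:T. ✓
w2: successors {w3}; □¬(p ∧ (¬p ∨ ¬q)) there: w3:T. ✓
w3: successors {w4}; □¬(p ∧ (¬p ∨ ¬q)) there: w4:T. ✓
w4: successors {w5}; □¬(p ∧ (¬p ∨ ¬q)) there: w5:F. ✗
w5: successors {w6}; □¬(p ∧ (¬p ∨ ¬q)) there: w6:F. ✗
w6: successors {w6}; □¬(p ∧ (¬p ∨ ¬q)) there: w6:F. ✗
Satisfying worlds: {w0, w1, w2, w3}.

4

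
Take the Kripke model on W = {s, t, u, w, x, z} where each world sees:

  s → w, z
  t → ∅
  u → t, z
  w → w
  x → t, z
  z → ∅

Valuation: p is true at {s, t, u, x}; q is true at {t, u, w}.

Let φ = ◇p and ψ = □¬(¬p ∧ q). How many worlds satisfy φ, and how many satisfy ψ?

For ◇p:
s: successors {w, z}; p there: w:F, z:F. ✗
t: no successors, so ◇p fails. ✗
u: successors {t, z}; p there: t:T, z:F. ✓
w: successors {w}; p there: w:F. ✗
x: successors {t, z}; p there: t:T, z:F. ✓
z: no successors, so ◇p fails. ✗
— 2 worlds.
For □¬(¬p ∧ q):
s: successors {w, z}; ¬(¬p ∧ q) there: w:F, z:T. ✗
t: no successors, so □¬(¬p ∧ q) holds vacuously. ✓
u: successors {t, z}; ¬(¬p ∧ q) there: t:T, z:T. ✓
w: successors {w}; ¬(¬p ∧ q) there: w:F. ✗
x: successors {t, z}; ¬(¬p ∧ q) there: t:T, z:T. ✓
z: no successors, so □¬(¬p ∧ q) holds vacuously. ✓
— 4 worlds.

2 and 4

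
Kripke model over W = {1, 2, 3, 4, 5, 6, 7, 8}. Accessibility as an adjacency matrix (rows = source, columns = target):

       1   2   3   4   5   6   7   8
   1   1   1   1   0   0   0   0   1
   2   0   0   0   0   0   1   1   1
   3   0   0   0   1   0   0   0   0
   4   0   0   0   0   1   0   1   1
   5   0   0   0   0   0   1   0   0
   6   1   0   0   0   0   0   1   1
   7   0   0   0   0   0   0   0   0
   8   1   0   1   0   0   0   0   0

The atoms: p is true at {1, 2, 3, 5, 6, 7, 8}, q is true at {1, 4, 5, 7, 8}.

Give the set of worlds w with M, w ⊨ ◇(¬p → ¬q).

1: successors {1, 2, 3, 8}; ¬p → ¬q there: 1:T, 2:T, 3:T, 8:T. ✓
2: successors {6, 7, 8}; ¬p → ¬q there: 6:T, 7:T, 8:T. ✓
3: successors {4}; ¬p → ¬q there: 4:F. ✗
4: successors {5, 7, 8}; ¬p → ¬q there: 5:T, 7:T, 8:T. ✓
5: successors {6}; ¬p → ¬q there: 6:T. ✓
6: successors {1, 7, 8}; ¬p → ¬q there: 1:T, 7:T, 8:T. ✓
7: no successors, so ◇(¬p → ¬q) fails. ✗
8: successors {1, 3}; ¬p → ¬q there: 1:T, 3:T. ✓

{1, 2, 4, 5, 6, 8}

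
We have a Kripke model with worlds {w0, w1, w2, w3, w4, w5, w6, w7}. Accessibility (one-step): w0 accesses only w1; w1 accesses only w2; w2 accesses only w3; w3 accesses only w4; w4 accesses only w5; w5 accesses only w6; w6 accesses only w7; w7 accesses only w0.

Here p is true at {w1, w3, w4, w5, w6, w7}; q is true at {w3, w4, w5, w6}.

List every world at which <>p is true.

w0: successors {w1}; p there: w1:T. ✓
w1: successors {w2}; p there: w2:F. ✗
w2: successors {w3}; p there: w3:T. ✓
w3: successors {w4}; p there: w4:T. ✓
w4: successors {w5}; p there: w5:T. ✓
w5: successors {w6}; p there: w6:T. ✓
w6: successors {w7}; p there: w7:T. ✓
w7: successors {w0}; p there: w0:F. ✗

{w0, w2, w3, w4, w5, w6}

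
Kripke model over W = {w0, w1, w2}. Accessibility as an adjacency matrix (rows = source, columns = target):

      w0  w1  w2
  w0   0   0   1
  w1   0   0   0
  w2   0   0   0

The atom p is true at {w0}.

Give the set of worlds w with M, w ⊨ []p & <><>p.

∅

w0: []p is F, <><>p is F. ✗
w1: []p is T, <><>p is F. ✗
w2: []p is T, <><>p is F. ✗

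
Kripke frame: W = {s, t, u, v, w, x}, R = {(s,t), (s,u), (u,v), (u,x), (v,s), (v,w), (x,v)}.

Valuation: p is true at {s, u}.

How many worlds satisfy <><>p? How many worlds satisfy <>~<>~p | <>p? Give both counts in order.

3 and 2

For <><>p:
s: successors {t, u}; <>p there: t:F, u:F. ✗
t: no successors, so <><>p fails. ✗
u: successors {v, x}; <>p there: v:T, x:F. ✓
v: successors {s, w}; <>p there: s:T, w:F. ✓
w: no successors, so <><>p fails. ✗
x: successors {v}; <>p there: v:T. ✓
— 3 worlds.
For <>~<>~p | <>p:
s: <>~<>~p is T, <>p is T. ✓
t: <>~<>~p is F, <>p is F. ✗
u: <>~<>~p is F, <>p is F. ✗
v: <>~<>~p is T, <>p is T. ✓
w: <>~<>~p is F, <>p is F. ✗
x: <>~<>~p is F, <>p is F. ✗
— 2 worlds.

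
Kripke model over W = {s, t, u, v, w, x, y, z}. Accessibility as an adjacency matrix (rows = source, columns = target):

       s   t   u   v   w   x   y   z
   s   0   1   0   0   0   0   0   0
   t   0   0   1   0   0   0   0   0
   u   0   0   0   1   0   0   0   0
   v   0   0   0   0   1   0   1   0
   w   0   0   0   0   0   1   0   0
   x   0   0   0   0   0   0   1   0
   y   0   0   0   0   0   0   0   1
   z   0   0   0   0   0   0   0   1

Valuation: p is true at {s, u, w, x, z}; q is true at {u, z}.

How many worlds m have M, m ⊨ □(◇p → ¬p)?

s: successors {t}; ◇p → ¬p there: t:T. ✓
t: successors {u}; ◇p → ¬p there: u:T. ✓
u: successors {v}; ◇p → ¬p there: v:T. ✓
v: successors {w, y}; ◇p → ¬p there: w:F, y:T. ✗
w: successors {x}; ◇p → ¬p there: x:T. ✓
x: successors {y}; ◇p → ¬p there: y:T. ✓
y: successors {z}; ◇p → ¬p there: z:F. ✗
z: successors {z}; ◇p → ¬p there: z:F. ✗
Satisfying worlds: {s, t, u, w, x}.

5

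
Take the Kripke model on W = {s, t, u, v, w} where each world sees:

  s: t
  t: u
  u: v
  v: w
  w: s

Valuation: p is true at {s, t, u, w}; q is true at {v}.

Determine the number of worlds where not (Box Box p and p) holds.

s: Box Box p and p is T. ✗
t: Box Box p and p is F. ✓
u: Box Box p and p is T. ✗
v: Box Box p and p is F. ✓
w: Box Box p and p is T. ✗
Satisfying worlds: {t, v}.

2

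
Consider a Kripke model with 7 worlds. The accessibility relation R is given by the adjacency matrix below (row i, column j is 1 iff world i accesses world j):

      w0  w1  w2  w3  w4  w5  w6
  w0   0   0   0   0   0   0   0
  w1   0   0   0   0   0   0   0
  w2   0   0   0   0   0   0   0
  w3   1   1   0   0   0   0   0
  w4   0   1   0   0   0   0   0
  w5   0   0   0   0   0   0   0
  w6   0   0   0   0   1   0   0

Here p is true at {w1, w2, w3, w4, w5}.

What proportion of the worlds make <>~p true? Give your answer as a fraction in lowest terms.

1/7

w0: no successors, so <>~p fails. ✗
w1: no successors, so <>~p fails. ✗
w2: no successors, so <>~p fails. ✗
w3: successors {w0, w1}; ~p there: w0:T, w1:F. ✓
w4: successors {w1}; ~p there: w1:F. ✗
w5: no successors, so <>~p fails. ✗
w6: successors {w4}; ~p there: w4:F. ✗
That's 1 of 7 worlds, so 1/7.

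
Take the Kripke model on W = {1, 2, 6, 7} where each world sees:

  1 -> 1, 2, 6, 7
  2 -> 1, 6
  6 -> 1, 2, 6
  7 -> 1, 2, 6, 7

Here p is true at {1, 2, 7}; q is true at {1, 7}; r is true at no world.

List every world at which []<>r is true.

1: successors {1, 2, 6, 7}; <>r there: 1:F, 2:F, 6:F, 7:F. ✗
2: successors {1, 6}; <>r there: 1:F, 6:F. ✗
6: successors {1, 2, 6}; <>r there: 1:F, 2:F, 6:F. ✗
7: successors {1, 2, 6, 7}; <>r there: 1:F, 2:F, 6:F, 7:F. ✗

∅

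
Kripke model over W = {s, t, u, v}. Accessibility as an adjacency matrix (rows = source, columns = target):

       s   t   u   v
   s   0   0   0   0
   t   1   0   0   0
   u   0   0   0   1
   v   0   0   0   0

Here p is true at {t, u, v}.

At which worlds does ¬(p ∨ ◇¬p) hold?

{s}

s: p ∨ ◇¬p is F. ✓
t: p ∨ ◇¬p is T. ✗
u: p ∨ ◇¬p is T. ✗
v: p ∨ ◇¬p is T. ✗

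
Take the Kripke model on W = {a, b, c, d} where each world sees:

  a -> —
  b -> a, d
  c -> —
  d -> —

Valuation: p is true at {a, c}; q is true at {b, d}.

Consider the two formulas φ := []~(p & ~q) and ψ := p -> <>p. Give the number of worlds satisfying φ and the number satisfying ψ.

For []~(p & ~q):
a: no successors, so []~(p & ~q) holds vacuously. ✓
b: successors {a, d}; ~(p & ~q) there: a:F, d:T. ✗
c: no successors, so []~(p & ~q) holds vacuously. ✓
d: no successors, so []~(p & ~q) holds vacuously. ✓
— 3 worlds.
For p -> <>p:
a: p is T, <>p is F. ✗
b: p is F, <>p is T. ✓
c: p is T, <>p is F. ✗
d: p is F, <>p is F. ✓
— 2 worlds.

3 and 2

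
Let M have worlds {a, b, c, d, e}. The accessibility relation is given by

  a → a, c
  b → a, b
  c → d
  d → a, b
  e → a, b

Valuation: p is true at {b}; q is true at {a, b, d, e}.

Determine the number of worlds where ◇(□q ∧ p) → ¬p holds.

a: ◇(□q ∧ p) is F, ¬p is T. ✓
b: ◇(□q ∧ p) is T, ¬p is F. ✗
c: ◇(□q ∧ p) is F, ¬p is T. ✓
d: ◇(□q ∧ p) is T, ¬p is T. ✓
e: ◇(□q ∧ p) is T, ¬p is T. ✓
Satisfying worlds: {a, c, d, e}.

4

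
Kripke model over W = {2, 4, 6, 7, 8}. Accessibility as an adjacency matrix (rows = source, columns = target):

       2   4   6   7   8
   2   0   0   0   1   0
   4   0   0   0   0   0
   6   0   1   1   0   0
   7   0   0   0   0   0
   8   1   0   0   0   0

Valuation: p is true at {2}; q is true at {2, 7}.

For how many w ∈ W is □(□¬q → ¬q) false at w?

2: successors {7}; □¬q → ¬q there: 7:F. ✗
4: no successors, so □(□¬q → ¬q) holds vacuously. ✓
6: successors {4, 6}; □¬q → ¬q there: 4:T, 6:T. ✓
7: no successors, so □(□¬q → ¬q) holds vacuously. ✓
8: successors {2}; □¬q → ¬q there: 2:T. ✓
Satisfying worlds: {4, 6, 7, 8}.
So □(□¬q → ¬q) fails at the other 1 world.

1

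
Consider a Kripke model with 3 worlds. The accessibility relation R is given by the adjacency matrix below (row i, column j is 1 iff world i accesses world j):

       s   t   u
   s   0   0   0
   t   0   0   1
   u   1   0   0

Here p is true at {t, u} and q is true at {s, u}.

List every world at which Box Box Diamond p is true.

s: no successors, so Box Box Diamond p holds vacuously. ✓
t: successors {u}; Box Diamond p there: u:F. ✗
u: successors {s}; Box Diamond p there: s:T. ✓

{s, u}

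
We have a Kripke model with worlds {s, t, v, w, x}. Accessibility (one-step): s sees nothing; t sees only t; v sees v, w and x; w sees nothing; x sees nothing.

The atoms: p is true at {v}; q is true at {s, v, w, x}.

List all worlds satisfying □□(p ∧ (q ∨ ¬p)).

s: no successors, so □□(p ∧ (q ∨ ¬p)) holds vacuously. ✓
t: successors {t}; □(p ∧ (q ∨ ¬p)) there: t:F. ✗
v: successors {v, w, x}; □(p ∧ (q ∨ ¬p)) there: v:F, w:T, x:T. ✗
w: no successors, so □□(p ∧ (q ∨ ¬p)) holds vacuously. ✓
x: no successors, so □□(p ∧ (q ∨ ¬p)) holds vacuously. ✓

{s, w, x}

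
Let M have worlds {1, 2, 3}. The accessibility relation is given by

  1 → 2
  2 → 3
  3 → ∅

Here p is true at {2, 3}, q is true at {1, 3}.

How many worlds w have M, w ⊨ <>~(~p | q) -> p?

1: <>~(~p | q) is T, p is F. ✗
2: <>~(~p | q) is F, p is T. ✓
3: <>~(~p | q) is F, p is T. ✓
Satisfying worlds: {2, 3}.

2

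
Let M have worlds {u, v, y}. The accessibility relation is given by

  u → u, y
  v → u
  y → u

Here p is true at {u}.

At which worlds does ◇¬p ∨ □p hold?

u: ◇¬p is T, □p is F. ✓
v: ◇¬p is F, □p is T. ✓
y: ◇¬p is F, □p is T. ✓

{u, v, y}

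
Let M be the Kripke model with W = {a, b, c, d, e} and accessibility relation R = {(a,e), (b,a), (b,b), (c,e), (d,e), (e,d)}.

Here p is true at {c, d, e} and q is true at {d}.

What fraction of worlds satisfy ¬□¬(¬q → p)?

a: □¬(¬q → p) is F. ✓
b: □¬(¬q → p) is T. ✗
c: □¬(¬q → p) is F. ✓
d: □¬(¬q → p) is F. ✓
e: □¬(¬q → p) is F. ✓
That's 4 of 5 worlds, so 4/5.

4/5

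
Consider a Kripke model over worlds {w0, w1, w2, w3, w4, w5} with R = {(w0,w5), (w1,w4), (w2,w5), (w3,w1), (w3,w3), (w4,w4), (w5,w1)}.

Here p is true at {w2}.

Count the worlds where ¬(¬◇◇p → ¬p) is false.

w0: ¬◇◇p → ¬p is T. ✗
w1: ¬◇◇p → ¬p is T. ✗
w2: ¬◇◇p → ¬p is F. ✓
w3: ¬◇◇p → ¬p is T. ✗
w4: ¬◇◇p → ¬p is T. ✗
w5: ¬◇◇p → ¬p is T. ✗
Satisfying worlds: {w2}.
So ¬(¬◇◇p → ¬p) fails at the other 5 worlds.

5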